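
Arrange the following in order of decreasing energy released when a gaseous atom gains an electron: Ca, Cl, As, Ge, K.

Cl, Ge, As, K, Ca

Cl is in period 3, group 17; K is in period 4, group 1; Ca is in period 4, group 2; Ge is in period 4, group 14; As is in period 4, group 15.
EA tends to increase across a period and decrease down a group, though the pattern is less regular than for IE or radius.
Neither a single period nor a single group — weigh both effects.
K > Ca: this pair runs against the simple trend — see the exception note.
As > K: both are in period 4; the period trend gives As the larger value.
Ge > As: this pair runs against the simple trend — see the exception note.
Cl > Ge: both effects reinforce here, so Cl is clearly the higher of the two.
Note the exception: K has a higher electron affinity than Ca, contrary to the simple trend — adding an electron to Ca (ns²) has to open a new, higher-energy np subshell, which is unfavourable.
Note the exception: Ge has a higher electron affinity than As, contrary to the simple trend — adding an electron to As's half-filled 4p³ is unfavourable, so Ge (4p²) has the more exothermic EA.
Approximate values (kJ/mol): Cl 349, K 48, Ca 2, Ge 119, As 78.
So from highest to lowest: Cl > Ge > As > K > Ca.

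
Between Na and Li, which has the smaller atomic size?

Li

Li is in period 2, group 1; Na is in period 3, group 1.
Atomic radius shrinks across a period as nuclear charge pulls the same shell inward, and grows down a group as new shells are added.
All are in group 1, so atomic radius increases down the group.
So Li has the smaller atomic size (Li < Na).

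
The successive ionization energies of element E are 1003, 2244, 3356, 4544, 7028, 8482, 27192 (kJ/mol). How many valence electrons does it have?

Look for the largest jump between consecutive ionization energies: IE7/IE6 ≈ 3.2, far larger than any earlier ratio.
That jump marks the point where a core electron is being removed. So the atom has 6 valence electrons.

6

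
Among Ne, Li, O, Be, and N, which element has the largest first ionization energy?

Li is in period 2, group 1; Be is in period 2, group 2; N is in period 2, group 15; O is in period 2, group 16; Ne is in period 2, group 18.
Removing the outermost electron gets harder across a period and easier down a group.
All lie in period 2; the across-period trend (first ionization energy increases left to right) applies, with the exception below.
Note the exception: N has a higher first ionization energy than O, contrary to the simple trend — pairing an electron in O's 2p⁴ costs repulsion energy, so O ionizes more easily than half-filled N (2p³).
Tabulated first ionization energy (kJ/mol): Li 520, Be 900, N 1402, O 1314, Ne 2081.
The largest first ionization energy among these belongs to Ne.

Ne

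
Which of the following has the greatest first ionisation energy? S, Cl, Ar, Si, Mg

Ar

Mg is in period 3, group 2; Si is in period 3, group 14; S is in period 3, group 16; Cl is in period 3, group 17; Ar is in period 3, group 18.
Across a period the outer electron is held more tightly (higher IE₁); down a group it sits in a higher shell, more shielded, and comes off more easily.
All lie in period 3, so first ionization energy increases left to right.
The greatest first ionisation energy among these belongs to Ar.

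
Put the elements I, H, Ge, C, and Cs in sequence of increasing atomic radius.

Radius decreases left→right (rising Z_eff, same n) and increases top→bottom (higher n).
These span different periods and groups, so the two trends combine.
C > H: the two effects oppose for this pair; the down-group effect wins (75 vs 32 pm).
Ge > C: Ge sits below C in group 14, so the down-group effect alone puts Ge larger.
I > Ge: the two effects oppose for this pair; the down-group effect wins (133 vs 121 pm).
Cs > I: both effects reinforce here, so Cs is clearly the larger of the two.
Approximate values (pm): H 32, C 75, Ge 121, I 133, Cs 232.
So from smallest to largest: H < C < Ge < I < Cs.

H < C < Ge < I < Cs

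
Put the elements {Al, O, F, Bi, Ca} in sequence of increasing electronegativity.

Ca < Al < Bi < O < F

O is in period 2, group 16; F is in period 2, group 17; Al is in period 3, group 13; Ca is in period 4, group 2; Bi is in period 6, group 15.
EN rises left→right (higher Z_eff, smaller atoms) and falls top→bottom (larger, more shielded atoms).
These span different periods and groups, so the two trends combine.
Al > Ca: both effects reinforce here, so Al is clearly the higher of the two.
Bi > Al: the two effects oppose for this pair; the across-period effect wins (2.02 vs 1.61).
O > Bi: both effects reinforce here, so O is clearly the higher of the two.
F > O: both are in period 2; the period trend gives F the larger value.
For reference (Pauling): O 3.44, F 3.98, Al 1.61, Ca 1.00, Bi 2.02.
So from lowest to highest: Ca < Al < Bi < O < F.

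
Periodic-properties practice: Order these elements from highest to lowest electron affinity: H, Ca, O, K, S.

S, O, H, K, Ca

H is in period 1, group 1; O is in period 2, group 16; S is in period 3, group 16; K is in period 4, group 1; Ca is in period 4, group 2.
Atoms with high Z_eff and room in the valence shell (especially the halogens) have the most exothermic electron affinities.
Here both period and group differ, so the two effects have to be weighed against each other.
K > Ca: this pair runs against the simple trend — see the exception note.
H > K: H sits above K in group 1, so the down-group effect alone puts H higher.
O > H: period and group pull opposite ways; the across-period shift dominates (141 vs 73 kJ/mol).
S > O: this pair runs against the simple trend — see the exception note.
Note the exception: K has a higher electron affinity than Ca, contrary to the simple trend — adding an electron to Ca (ns²) has to open a new, higher-energy np subshell, which is unfavourable.
Note the exception: S has a higher electron affinity than O, contrary to the simple trend — the compact 2p subshell of O repels the added electron more than S's larger 3p does.
For reference (kJ/mol): H 73, O 141, S 200, K 48, Ca 2.
So from highest to lowest: S > O > H > K > Ca.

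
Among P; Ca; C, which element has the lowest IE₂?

IE_2 is the cost of taking one more electron from the +1 cation: P⁺ still has 4 valence electrons; Ca⁺ still has 1 valence electron; C⁺ still has 3 valence electrons.
All are still removing valence electrons, so compare the +1 ions as you would atoms: IE_2 generally rises across a period (higher Z_eff) and falls down a group (larger shell), subject to the usual subshell exceptions.
Valence configurations: P⁺ [Ne]3s²3p², Ca⁺ [Ar]4s¹, C⁺ [He]2s²2p¹.
Approximate IE_2 values (kJ/mol): P 1907, Ca 1145, C 2353.
Hence IE_2: Ca < P < C.

Ca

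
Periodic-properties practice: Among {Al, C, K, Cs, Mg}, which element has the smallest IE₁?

Cs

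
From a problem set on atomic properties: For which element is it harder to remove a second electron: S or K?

K

IE_2 is the cost of taking one more electron from the +1 cation: S⁺ still has 5 valence electrons; K⁺ is the bare [Ar] core.
Core electrons are held far more tightly than valence electrons, so K tops the IE_2 order.
Tabulated IE_2 (kJ/mol): S 2252, K 3052.
Hence IE_2: S < K.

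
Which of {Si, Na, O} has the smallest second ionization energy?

The second ionization energy removes an electron from the +1 ion. For each element: Si⁺ still has 3 valence electrons; Na⁺ is the bare [Ne] core; O⁺ still has 5 valence electrons.
Pulling an electron out of a noble-gas core costs far more than removing a remaining valence electron, so Na sits at the high end of IE_2.
Valence configurations: Si⁺ [Ne]3s²3p¹, O⁺ [He]2s²2p³.
Approximate IE_2 values (kJ/mol): Si 1577, Na 4562, O 3388.
Hence IE_2: Si < O < Na.

Si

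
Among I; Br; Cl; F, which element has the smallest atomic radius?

Radius decreases left→right (rising Z_eff, same n) and increases top→bottom (higher n).
All are in group 17, so atomic radius increases down the group.
The smallest atomic radius among these belongs to F.

F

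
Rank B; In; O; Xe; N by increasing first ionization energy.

B is in period 2, group 13; N is in period 2, group 15; O is in period 2, group 16; In is in period 5, group 13; Xe is in period 5, group 18.
First ionization energy rises across a period (greater Z_eff holds electrons more tightly) and falls down a group (valence electrons are farther from the nucleus).
These span different periods and groups, so the two trends combine.
B > In: B sits above In in group 13, so the down-group effect alone puts B higher.
Xe > B: period and group pull opposite ways; the across-period shift dominates (1170 vs 801 kJ/mol).
O > Xe: period and group pull opposite ways; the down-group shift dominates (1314 vs 1170 kJ/mol).
N > O: this pair runs against the simple trend — see the exception note.
Note the exception: N has a higher first ionization energy than O, contrary to the simple trend — pairing an electron in O's 2p⁴ costs repulsion energy, so O ionizes more easily than half-filled N (2p³).
Tabulated first ionization energy (kJ/mol): B 801, N 1402, O 1314, In 558, Xe 1170.
So from lowest to highest: In < B < Xe < O < N.

In, B, Xe, O, N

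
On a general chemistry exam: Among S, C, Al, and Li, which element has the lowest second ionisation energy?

Consider each +1 ion: S⁺ still has 5 valence electrons; C⁺ still has 3 valence electrons; Al⁺ still has 2 valence electrons; Li⁺ is the bare [He] core.
Breaking into a closed-shell core is much more expensive than removing a leftover valence electron — Li has the largest IE_2 here.
Valence configurations: S⁺ [Ne]3s²3p³, C⁺ [He]2s²2p¹, Al⁺ [Ne]3s².
The numbers (kJ/mol): S 2252, C 2353, Al 1817, Li 7298.
Overall IE_2 order: Al < S < C < Li.

Al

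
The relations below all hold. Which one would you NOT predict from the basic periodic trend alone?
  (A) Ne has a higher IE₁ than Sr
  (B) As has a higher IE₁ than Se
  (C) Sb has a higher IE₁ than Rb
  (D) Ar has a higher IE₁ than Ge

(B)

The general trend: IE₁ increases across a period and decreases down a group.
(A) Ne (period 2, group 18) vs Sr (period 5, group 2): the stated order agrees with the simple trend.
(B) As (period 4, group 15) vs Se (period 4, group 16): the stated order contradicts the simple trend.
(C) Sb (period 5, group 15) vs Rb (period 5, group 1): the stated order agrees with the simple trend.
(D) Ar (period 3, group 18) vs Ge (period 4, group 14): the stated order agrees with the simple trend.
The exception is (B): Se (4p⁴) ionizes more easily than half-filled As (4p³).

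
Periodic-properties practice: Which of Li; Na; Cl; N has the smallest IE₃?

IE_3 is the cost of taking one more electron from the +2 cation: Li²⁺ is already 1 electron into the core; Na²⁺ is already 1 electron into the core; Cl²⁺ still has 5 valence electrons; N²⁺ still has 3 valence electrons.
Pulling an electron out of a noble-gas core costs far more than removing a remaining valence electron, so Na and Li sit at the high end of IE_3.
Valence configurations: Cl²⁺ [Ne]3s²3p³, N²⁺ [He]2s²2p¹.
The numbers (kJ/mol): Li 11815, Na 6910, Cl 3822, N 4578.
Overall IE_3 order: Cl < N < Na < Li.

Cl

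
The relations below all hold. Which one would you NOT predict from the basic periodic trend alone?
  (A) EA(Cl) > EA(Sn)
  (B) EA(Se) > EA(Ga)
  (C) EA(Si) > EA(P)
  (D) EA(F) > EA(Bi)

(C)

The general trend: electron affinity increases across a period and decreases down a group.
(A) Cl (period 3, group 17) vs Sn (period 5, group 14): the stated order agrees with the simple trend.
(B) Se (period 4, group 16) vs Ga (period 4, group 13): the stated order agrees with the simple trend.
(C) Si (period 3, group 14) vs P (period 3, group 15): the stated order contradicts the simple trend.
(D) F (period 2, group 17) vs Bi (period 6, group 15): the stated order agrees with the simple trend.
The exception is (C): adding an electron to P's half-filled 3p³ is unfavourable, so Si (3p²) has the more exothermic EA.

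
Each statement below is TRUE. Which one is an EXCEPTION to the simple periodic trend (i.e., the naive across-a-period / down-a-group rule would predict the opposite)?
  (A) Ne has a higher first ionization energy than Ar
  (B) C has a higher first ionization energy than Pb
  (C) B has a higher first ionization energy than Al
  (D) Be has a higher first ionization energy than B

(D)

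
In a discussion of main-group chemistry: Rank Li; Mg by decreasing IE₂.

After 1 electron has been removed, what remains? Li⁺ is the bare [He] core; Mg⁺ still has 1 valence electron.
Breaking into a closed-shell core is much more expensive than removing a leftover valence electron — Li has the largest IE_2 here.
Tabulated IE_2 (kJ/mol): Li 7298, Mg 1451.
Overall IE_2 order: Mg < Li.

Li, Mg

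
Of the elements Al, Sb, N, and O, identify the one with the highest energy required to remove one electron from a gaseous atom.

N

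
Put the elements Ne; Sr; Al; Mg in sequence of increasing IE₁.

Sr, Al, Mg, Ne

Ne is in period 2, group 18; Mg is in period 3, group 2; Al is in period 3, group 13; Sr is in period 5, group 2.
First ionization energy rises across a period (greater Z_eff holds electrons more tightly) and falls down a group (valence electrons are farther from the nucleus).
These span different periods and groups, so the two trends combine.
Al > Sr: relative to Sr, both the across-period and down-group shifts push Al's first ionization energy up.
Mg > Al: this pair runs against the simple trend — see the exception note.
Ne > Mg: relative to Mg, both the across-period and down-group shifts push Ne's first ionization energy up.
Note the exception: Mg has a higher first ionization energy than Al, contrary to the simple trend — Al's single 3p electron is easier to remove than one from Mg's filled 3s².
For reference (kJ/mol): Ne 2081, Mg 738, Al 578, Sr 550.
So from lowest to highest: Sr < Al < Mg < Ne.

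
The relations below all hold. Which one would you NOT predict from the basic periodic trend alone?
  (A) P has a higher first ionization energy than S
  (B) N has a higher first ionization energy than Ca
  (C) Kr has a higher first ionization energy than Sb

The general trend: first ionization energy increases across a period and decreases down a group.
(A) P (period 3, group 15) vs S (period 3, group 16): the stated order contradicts the simple trend.
(B) N (period 2, group 15) vs Ca (period 4, group 2): the stated order agrees with the simple trend.
(C) Kr (period 4, group 18) vs Sb (period 5, group 15): the stated order agrees with the simple trend.
The exception is (A): S (3p⁴) ionizes more easily than half-filled P (3p³) because the paired 3p electron in S is pushed out by e⁻–e⁻ repulsion.

(A)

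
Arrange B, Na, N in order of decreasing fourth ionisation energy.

IE_4 is the cost of taking one more electron from the +3 cation: B³⁺ is the bare [He] core; Na³⁺ is already 2 electrons into the core; N³⁺ still has 2 valence electrons.
Pulling an electron out of a noble-gas core costs far more than removing a remaining valence electron, so Na and B sit at the high end of IE_4.
The numbers (kJ/mol): B 25026, Na 9543, N 7475.
So the fourth ionization energies run N < Na < B.

B > Na > N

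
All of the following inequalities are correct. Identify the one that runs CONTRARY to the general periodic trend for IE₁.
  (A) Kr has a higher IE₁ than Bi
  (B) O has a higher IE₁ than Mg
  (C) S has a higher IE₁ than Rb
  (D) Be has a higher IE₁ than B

(D)

The general trend: IE₁ increases across a period and decreases down a group.
(A) Kr (period 4, group 18) vs Bi (period 6, group 15): the stated order agrees with the simple trend.
(B) O (period 2, group 16) vs Mg (period 3, group 2): the stated order agrees with the simple trend.
(C) S (period 3, group 16) vs Rb (period 5, group 1): the stated order agrees with the simple trend.
(D) Be (period 2, group 2) vs B (period 2, group 13): the stated order contradicts the simple trend.
The exception is (D): removing B's lone 2p electron is easier than breaking Be's filled 2s².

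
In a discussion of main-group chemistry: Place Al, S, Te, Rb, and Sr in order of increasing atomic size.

Al is in period 3, group 13; S is in period 3, group 16; Rb is in period 5, group 1; Sr is in period 5, group 2; Te is in period 5, group 16.
Moving right in a period, electrons are added to the same shell under a stronger nuclear pull, so atoms get smaller; moving down, a new shell is opened and atoms get larger.
Neither a single period nor a single group — weigh both effects.
Al > S: both are in period 3; the period trend gives Al the larger value.
Te > Al: period and group pull opposite ways; the down-group shift dominates (136 vs 126 pm).
Sr > Te: both are in period 5; the period trend gives Sr the larger value.
Rb > Sr: Rb lies to the left of Sr in period 5, so the across-period effect alone puts Rb larger.
Tabulated atomic radius (pm): Al 126, S 103, Rb 210, Sr 185, Te 136.
So from smallest to largest: S < Al < Te < Sr < Rb.

S, Al, Te, Sr, Rb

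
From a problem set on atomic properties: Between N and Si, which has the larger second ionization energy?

IE_2 is the cost of taking one more electron from the +1 cation: N⁺ still has 4 valence electrons; Si⁺ still has 3 valence electrons.
All are still removing valence electrons, so compare the +1 ions as you would atoms: IE_2 generally rises across a period (higher Z_eff) and falls down a group (larger shell), subject to the usual subshell exceptions.
Valence configurations: N⁺ [He]2s²2p², Si⁺ [Ne]3s²3p¹.
Tabulated IE_2 (kJ/mol): N 2856, Si 1577.
So the second ionization energies run Si < N.

N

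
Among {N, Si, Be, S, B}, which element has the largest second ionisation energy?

IE_2 is the cost of taking one more electron from the +1 cation: N⁺ still has 4 valence electrons; Si⁺ still has 3 valence electrons; Be⁺ still has 1 valence electron; S⁺ still has 5 valence electrons; B⁺ still has 2 valence electrons.
All are still removing valence electrons, so compare the +1 ions as you would atoms: IE_2 generally rises across a period (higher Z_eff) and falls down a group (larger shell), subject to the usual subshell exceptions.
Valence configurations: N⁺ [He]2s²2p², Si⁺ [Ne]3s²3p¹, Be⁺ [He]2s¹, S⁺ [Ne]3s²3p³, B⁺ [He]2s².
The numbers (kJ/mol): N 2856, Si 1577, Be 1757, S 2252, B 2427.
Hence IE_2: Si < Be < S < B < N.

N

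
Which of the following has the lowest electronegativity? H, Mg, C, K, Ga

H is in period 1, group 1; C is in period 2, group 14; Mg is in period 3, group 2; K is in period 4, group 1; Ga is in period 4, group 13.
Electronegativity increases across a period and decreases down a group, tracking effective nuclear charge and atomic size.
Here both period and group differ, so the two effects have to be weighed against each other.
Mg > K: relative to K, both the across-period and down-group shifts push Mg's electronegativity up.
Ga > Mg: period and group pull opposite ways; the across-period shift dominates (1.81 vs 1.31).
H > Ga: period and group pull opposite ways; the down-group shift dominates (2.20 vs 1.81).
C > H: period and group pull opposite ways; the across-period shift dominates (2.55 vs 2.20).
Approximate values (Pauling): H 2.20, C 2.55, Mg 1.31, K 0.82, Ga 1.81.
The lowest electronegativity among these belongs to K.

K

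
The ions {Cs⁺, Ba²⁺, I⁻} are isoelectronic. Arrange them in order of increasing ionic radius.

Ba²⁺ < Cs⁺ < I⁻

All of these have 54 electrons, so size is governed by nuclear charge alone: the more protons, the stronger the pull on the same electron cloud, and the smaller the ion.
Nuclear charges: Ba²⁺ (Z=56), Cs⁺ (Z=55), I⁻ (Z=53).
Smallest to largest: Ba²⁺ < Cs⁺ < I⁻.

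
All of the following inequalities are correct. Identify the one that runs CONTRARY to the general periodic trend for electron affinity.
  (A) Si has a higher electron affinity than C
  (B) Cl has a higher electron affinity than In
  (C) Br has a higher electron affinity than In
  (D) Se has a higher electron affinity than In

The general trend: electron affinity increases across a period and decreases down a group.
(A) Si (period 3, group 14) vs C (period 2, group 14): the stated order contradicts the simple trend.
(B) Cl (period 3, group 17) vs In (period 5, group 13): the stated order agrees with the simple trend.
(C) Br (period 4, group 17) vs In (period 5, group 13): the stated order agrees with the simple trend.
(D) Se (period 4, group 16) vs In (period 5, group 13): the stated order agrees with the simple trend.
The exception is (A): Si's larger, more diffuse 3p orbitals accept an added electron slightly more readily than C's compact 2p.

(A)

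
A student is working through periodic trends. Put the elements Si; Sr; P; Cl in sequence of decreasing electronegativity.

Cl > P > Si > Sr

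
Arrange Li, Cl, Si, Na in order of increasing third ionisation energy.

Si < Cl < Na < Li

The third ionization energy removes an electron from the +2 ion. For each element: Li²⁺ is already 1 electron into the core; Cl²⁺ still has 5 valence electrons; Si²⁺ still has 2 valence electrons; Na²⁺ is already 1 electron into the core.
Pulling an electron out of a noble-gas core costs far more than removing a remaining valence electron, so Na and Li sit at the high end of IE_3.
Valence configurations: Cl²⁺ [Ne]3s²3p³, Si²⁺ [Ne]3s².
The numbers (kJ/mol): Li 11815, Cl 3822, Si 3232, Na 6910.
Overall IE_3 order: Si < Cl < Na < Li.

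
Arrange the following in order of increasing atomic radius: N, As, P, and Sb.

N < P < As < Sb

N is in period 2, group 15; P is in period 3, group 15; As is in period 4, group 15; Sb is in period 5, group 15.
Moving right in a period, electrons are added to the same shell under a stronger nuclear pull, so atoms get smaller; moving down, a new shell is opened and atoms get larger.
All are in group 15, so atomic radius increases down the group.
So from smallest to largest: N < P < As < Sb.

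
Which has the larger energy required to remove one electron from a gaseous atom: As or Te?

As

As is in period 4, group 15; Te is in period 5, group 16.
Removing the outermost electron gets harder across a period and easier down a group.
These sit on a diagonal, where the across-period and down-group effects partly cancel.
As > Te: period and group pull opposite ways; the down-group shift dominates (947 vs 869 kJ/mol).
For reference (kJ/mol): As 947, Te 869.
So As has the larger energy required to remove one electron from a gaseous atom (As > Te).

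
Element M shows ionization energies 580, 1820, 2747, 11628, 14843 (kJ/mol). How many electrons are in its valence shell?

Look for the largest jump between consecutive ionization energies: IE4/IE3 ≈ 4.2, far larger than any earlier ratio.
That jump marks the point where a core electron is being removed. So the atom has 3 valence electrons.

3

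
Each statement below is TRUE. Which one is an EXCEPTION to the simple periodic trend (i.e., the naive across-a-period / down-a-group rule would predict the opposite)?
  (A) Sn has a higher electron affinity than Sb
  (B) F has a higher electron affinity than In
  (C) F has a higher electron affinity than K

The general trend: electron affinity increases across a period and decreases down a group.
(A) Sn (period 5, group 14) vs Sb (period 5, group 15): the stated order contradicts the simple trend.
(B) F (period 2, group 17) vs In (period 5, group 13): the stated order agrees with the simple trend.
(C) F (period 2, group 17) vs K (period 4, group 1): the stated order agrees with the simple trend.
The exception is (A): adding an electron to Sb's half-filled 5p³ is unfavourable, so Sn has the more exothermic EA.

(A)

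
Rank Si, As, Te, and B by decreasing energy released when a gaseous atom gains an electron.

Electron affinity generally becomes more exothermic across a period toward the halogens and less exothermic down a group.
These sit on a diagonal, where the across-period and down-group effects partly cancel.
As > B: the two effects oppose for this pair; the across-period effect wins (78 vs 27 kJ/mol).
Si > As: period and group pull opposite ways; the down-group shift dominates (134 vs 78 kJ/mol).
Te > Si: the two effects oppose for this pair; the across-period effect wins (190 vs 134 kJ/mol).
Tabulated electron affinity (kJ/mol): B 27, Si 134, As 78, Te 190.
So from highest to lowest: Te > Si > As > B.

Te, Si, As, B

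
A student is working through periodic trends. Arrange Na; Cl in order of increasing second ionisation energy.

Cl < Na

The second ionization energy removes an electron from the +1 ion. For each element: Na⁺ is the bare [Ne] core; Cl⁺ still has 6 valence electrons.
Pulling an electron out of a noble-gas core costs far more than removing a remaining valence electron, so Na sits at the high end of IE_2.
The numbers (kJ/mol): Na 4562, Cl 2298.
So the second ionization energies run Cl < Na.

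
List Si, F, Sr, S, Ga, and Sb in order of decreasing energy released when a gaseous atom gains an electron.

F > S > Si > Sb > Ga > Sr

EA tends to increase across a period and decrease down a group, though the pattern is less regular than for IE or radius.
Neither a single period nor a single group — weigh both effects.
Ga > Sr: relative to Sr, both the across-period and down-group shifts push Ga's electron affinity up.
Sb > Ga: period and group pull opposite ways; the across-period shift dominates (103 vs 29 kJ/mol).
Si > Sb: the two effects oppose for this pair; the down-group effect wins (134 vs 103 kJ/mol).
S > Si: both are in period 3; the period trend gives S the larger value.
F > S: relative to S, both the across-period and down-group shifts push F's electron affinity up.
Tabulated electron affinity (kJ/mol): F 328, Si 134, S 200, Ga 29, Sr 5, Sb 103.
So from highest to lowest: F > S > Si > Sb > Ga > Sr.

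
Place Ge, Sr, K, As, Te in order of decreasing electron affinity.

K is in period 4, group 1; Ge is in period 4, group 14; As is in period 4, group 15; Sr is in period 5, group 2; Te is in period 5, group 16.
EA tends to increase across a period and decrease down a group, though the pattern is less regular than for IE or radius.
These span different periods and groups, so the two trends combine.
K > Sr: period and group pull opposite ways; the down-group shift dominates (48 vs 5 kJ/mol).
As > K: both are in period 4; the period trend gives As the larger value.
Ge > As: this pair runs against the simple trend — see the exception note.
Te > Ge: period and group pull opposite ways; the across-period shift dominates (190 vs 119 kJ/mol).
Note the exception: Ge has a higher electron affinity than As, contrary to the simple trend — adding an electron to As's half-filled 4p³ is unfavourable, so Ge (4p²) has the more exothermic EA.
For reference (kJ/mol): K 48, Ge 119, As 78, Sr 5, Te 190.
So from highest to lowest: Te > Ge > As > K > Sr.

Te, Ge, As, K, Sr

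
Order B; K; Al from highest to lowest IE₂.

K, B, Al

The second ionization energy removes an electron from the +1 ion. For each element: B⁺ still has 2 valence electrons; K⁺ is the bare [Ar] core; Al⁺ still has 2 valence electrons.
Breaking into a closed-shell core is much more expensive than removing a leftover valence electron — K has the largest IE_2 here.
Valence configurations: B⁺ [He]2s², Al⁺ [Ne]3s².
Tabulated IE_2 (kJ/mol): B 2427, K 3052, Al 1817.
Hence IE_2: Al < B < K.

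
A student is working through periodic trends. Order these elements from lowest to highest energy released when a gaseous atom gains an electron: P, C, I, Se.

C is in period 2, group 14; P is in period 3, group 15; Se is in period 4, group 16; I is in period 5, group 17.
Electron affinity generally becomes more exothermic across a period toward the halogens and less exothermic down a group.
A diagonal step moves right (one effect) and down (the opposite effect) at once.
C > P: period and group pull opposite ways; the down-group shift dominates (122 vs 72 kJ/mol).
Se > C: the two effects oppose for this pair; the across-period effect wins (195 vs 122 kJ/mol).
I > Se: the two effects oppose for this pair; the across-period effect wins (295 vs 195 kJ/mol).
Tabulated electron affinity (kJ/mol): C 122, P 72, Se 195, I 295.
So from lowest to highest: P < C < Se < I.

P, C, Se, I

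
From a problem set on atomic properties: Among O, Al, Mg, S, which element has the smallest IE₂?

Consider each +1 ion: O⁺ still has 5 valence electrons; Al⁺ still has 2 valence electrons; Mg⁺ still has 1 valence electron; S⁺ still has 5 valence electrons.
All are still removing valence electrons, so compare the +1 ions as you would atoms: IE_2 generally rises across a period (higher Z_eff) and falls down a group (larger shell), subject to the usual subshell exceptions.
Valence configurations: O⁺ [He]2s²2p³, Al⁺ [Ne]3s², Mg⁺ [Ne]3s¹, S⁺ [Ne]3s²3p³.
Tabulated IE_2 (kJ/mol): O 3388, Al 1817, Mg 1451, S 2252.
Overall IE_2 order: Mg < Al < S < O.

Mg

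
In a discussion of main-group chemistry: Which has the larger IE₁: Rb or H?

H is in period 1, group 1; Rb is in period 5, group 1.
IE₁ increases left→right with effective nuclear charge and decreases top→bottom as the valence shell moves farther out.
All are in group 1, so first ionization energy increases up the group.
So H has the larger IE₁ (H > Rb).

H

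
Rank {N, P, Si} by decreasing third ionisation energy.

N > Si > P

The third ionization energy removes an electron from the +2 ion. For each element: N²⁺ still has 3 valence electrons; P²⁺ still has 3 valence electrons; Si²⁺ still has 2 valence electrons.
All are still removing valence electrons, so compare the +2 ions as you would atoms: IE_3 generally rises across a period (higher Z_eff) and falls down a group (larger shell), subject to the usual subshell exceptions.
Valence configurations: N²⁺ [He]2s²2p¹, P²⁺ [Ne]3s²3p¹, Si²⁺ [Ne]3s².
P²⁺ loses a lone 3p electron whereas Si²⁺ must break into a filled 3s² pair, so IE_3(Si) > IE_3(P) even though P has the higher nuclear charge.
Approximate IE_3 values (kJ/mol): N 4578, P 2914, Si 3232.
Overall IE_3 order: P < Si < N.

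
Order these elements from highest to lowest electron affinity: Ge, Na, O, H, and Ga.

O, Ge, H, Na, Ga

H is in period 1, group 1; O is in period 2, group 16; Na is in period 3, group 1; Ga is in period 4, group 13; Ge is in period 4, group 14.
Electron affinity generally becomes more exothermic across a period toward the halogens and less exothermic down a group.
These span different periods and groups, so the two trends combine.
Na > Ga: the two effects oppose for this pair; the down-group effect wins (53 vs 29 kJ/mol).
H > Na: H sits above Na in group 1, so the down-group effect alone puts H higher.
Ge > H: period and group pull opposite ways; the across-period shift dominates (119 vs 73 kJ/mol).
O > Ge: relative to Ge, both the across-period and down-group shifts push O's electron affinity up.
For reference (kJ/mol): H 73, O 141, Na 53, Ga 29, Ge 119.
So from highest to lowest: O > Ge > H > Na > Ga.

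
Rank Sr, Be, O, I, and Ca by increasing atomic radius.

Atomic radius shrinks across a period as nuclear charge pulls the same shell inward, and grows down a group as new shells are added.
Neither a single period nor a single group — weigh both effects.
Be > O: Be lies to the left of O in period 2, so the across-period effect alone puts Be larger.
I > Be: the two effects oppose for this pair; the down-group effect wins (133 vs 102 pm).
Ca > I: the two effects oppose for this pair; the across-period effect wins (171 vs 133 pm).
Sr > Ca: Sr sits below Ca in group 2, so the down-group effect alone puts Sr larger.
Approximate values (pm): Be 102, O 63, Ca 171, Sr 185, I 133.
So from smallest to largest: O < Be < I < Ca < Sr.

O < Be < I < Ca < Sr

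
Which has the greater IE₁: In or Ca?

Ca is in period 4, group 2; In is in period 5, group 13.
First ionization energy rises across a period (greater Z_eff holds electrons more tightly) and falls down a group (valence electrons are farther from the nucleus).
A diagonal step moves right (one effect) and down (the opposite effect) at once.
Ca > In: the two effects oppose for this pair; the down-group effect wins (590 vs 558 kJ/mol).
Tabulated first ionization energy (kJ/mol): Ca 590, In 558.
So Ca has the greater IE₁ (Ca > In).

Ca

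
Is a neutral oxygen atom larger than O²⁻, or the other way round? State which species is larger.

Forming O²⁻ adds 2 electrons to O. More electron–electron repulsion in the same shell, with unchanged nuclear charge, lets the cloud expand.
An anion is larger than its parent atom: O²⁻ > O.

O²⁻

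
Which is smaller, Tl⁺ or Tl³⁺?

Both ions have Z = 81 protons, but Tl³⁺ has lost more electrons, so its remaining electrons feel a larger effective nuclear charge per electron and are pulled in more tightly.
Higher positive charge → smaller ion, so Tl⁺ > Tl³⁺.

Tl³⁺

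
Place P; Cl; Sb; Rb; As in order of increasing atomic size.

Cl < P < As < Sb < Rb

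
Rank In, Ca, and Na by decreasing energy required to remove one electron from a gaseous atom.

First ionization energy rises across a period (greater Z_eff holds electrons more tightly) and falls down a group (valence electrons are farther from the nucleus).
A diagonal step moves right (one effect) and down (the opposite effect) at once.
In > Na: period and group pull opposite ways; the across-period shift dominates (558 vs 496 kJ/mol).
Ca > In: period and group pull opposite ways; the down-group shift dominates (590 vs 558 kJ/mol).
Tabulated first ionization energy (kJ/mol): Na 496, Ca 590, In 558.
So from highest to lowest: Ca > In > Na.

Ca > In > Na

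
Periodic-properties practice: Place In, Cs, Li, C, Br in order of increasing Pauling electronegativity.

Cs < Li < In < C < Br

Li is in period 2, group 1; C is in period 2, group 14; Br is in period 4, group 17; In is in period 5, group 13; Cs is in period 6, group 1.
Smaller atoms with higher effective nuclear charge are more electronegative.
Neither a single period nor a single group — weigh both effects.
Li > Cs: they share group 1; the group trend gives Li the larger value.
In > Li: the two effects oppose for this pair; the across-period effect wins (1.78 vs 0.98).
C > In: both effects reinforce here, so C is clearly the higher of the two.
Br > C: the two effects oppose for this pair; the across-period effect wins (2.96 vs 2.55).
Approximate values (Pauling): Li 0.98, C 2.55, Br 2.96, In 1.78, Cs 0.79.
So from lowest to highest: Cs < Li < In < C < Br.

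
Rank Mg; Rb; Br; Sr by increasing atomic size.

Br, Mg, Sr, Rb

Mg is in period 3, group 2; Br is in period 4, group 17; Rb is in period 5, group 1; Sr is in period 5, group 2.
Moving right in a period, electrons are added to the same shell under a stronger nuclear pull, so atoms get smaller; moving down, a new shell is opened and atoms get larger.
Here both period and group differ, so the two effects have to be weighed against each other.
Mg > Br: the two effects oppose for this pair; the across-period effect wins (139 vs 114 pm).
Sr > Mg: they share group 2; the group trend gives Sr the larger value.
Rb > Sr: Rb lies to the left of Sr in period 5, so the across-period effect alone puts Rb larger.
Approximate values (pm): Mg 139, Br 114, Rb 210, Sr 185.
So from smallest to largest: Br < Mg < Sr < Rb.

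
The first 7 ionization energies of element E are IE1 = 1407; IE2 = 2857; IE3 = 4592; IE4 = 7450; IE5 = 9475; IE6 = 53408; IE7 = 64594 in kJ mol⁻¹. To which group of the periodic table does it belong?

Group 15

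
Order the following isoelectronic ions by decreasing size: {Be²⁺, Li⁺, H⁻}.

All of these have 2 electrons, so size is governed by nuclear charge alone: the more protons, the stronger the pull on the same electron cloud, and the smaller the ion.
Nuclear charges: Be²⁺ (Z=4), Li⁺ (Z=3), H⁻ (Z=1).
Largest to smallest: H⁻ > Li⁺ > Be²⁺.

H⁻ > Li⁺ > Be²⁺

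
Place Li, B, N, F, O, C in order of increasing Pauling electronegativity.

Atoms toward the upper right of the periodic table pull bonding electrons most strongly.
All lie in period 2, so electronegativity increases left to right.
So from lowest to highest: Li < B < C < N < O < F.

Li < B < C < N < O < F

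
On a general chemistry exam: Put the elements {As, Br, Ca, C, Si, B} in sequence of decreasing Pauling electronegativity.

Atoms toward the upper right of the periodic table pull bonding electrons most strongly.
Neither a single period nor a single group — weigh both effects.
Si > Ca: relative to Ca, both the across-period and down-group shifts push Si's electronegativity up.
B > Si: period and group pull opposite ways; the down-group shift dominates (2.04 vs 1.90).
As > B: period and group pull opposite ways; the across-period shift dominates (2.18 vs 2.04).
C > As: the two effects oppose for this pair; the down-group effect wins (2.55 vs 2.18).
Br > C: the two effects oppose for this pair; the across-period effect wins (2.96 vs 2.55).
For reference (Pauling): B 2.04, C 2.55, Si 1.90, Ca 1.00, As 2.18, Br 2.96.
So from highest to lowest: Br > C > As > B > Si > Ca.

Br > C > As > B > Si > Ca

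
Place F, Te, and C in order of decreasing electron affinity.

C is in period 2, group 14; F is in period 2, group 17; Te is in period 5, group 16.
EA tends to increase across a period and decrease down a group, though the pattern is less regular than for IE or radius.
Here both period and group differ, so the two effects have to be weighed against each other.
Te > C: the two effects oppose for this pair; the across-period effect wins (190 vs 122 kJ/mol).
F > Te: relative to Te, both the across-period and down-group shifts push F's electron affinity up.
Approximate values (kJ/mol): C 122, F 328, Te 190.
So from highest to lowest: F > Te > C.

F, Te, C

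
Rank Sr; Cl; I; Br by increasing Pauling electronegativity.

Cl is in period 3, group 17; Br is in period 4, group 17; Sr is in period 5, group 2; I is in period 5, group 17.
EN rises left→right (higher Z_eff, smaller atoms) and falls top→bottom (larger, more shielded atoms).
Neither a single period nor a single group — weigh both effects.
I > Sr: I lies to the right of Sr in period 5, so the across-period effect alone puts I higher.
Br > I: they share group 17; the group trend gives Br the larger value.
Cl > Br: Cl sits above Br in group 17, so the down-group effect alone puts Cl higher.
Tabulated electronegativity (Pauling): Cl 3.16, Br 2.96, Sr 0.95, I 2.66.
So from lowest to highest: Sr < I < Br < Cl.

Sr < I < Br < Cl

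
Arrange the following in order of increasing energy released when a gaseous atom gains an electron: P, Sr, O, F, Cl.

O is in period 2, group 16; F is in period 2, group 17; P is in period 3, group 15; Cl is in period 3, group 17; Sr is in period 5, group 2.
Atoms with high Z_eff and room in the valence shell (especially the halogens) have the most exothermic electron affinities.
Neither a single period nor a single group — weigh both effects.
P > Sr: both effects reinforce here, so P is clearly the higher of the two.
O > P: both effects reinforce here, so O is clearly the higher of the two.
F > O: both are in period 2; the period trend gives F the larger value.
Cl > F: this pair runs against the simple trend — see the exception note.
Note the exception: Cl has a higher electron affinity than F, contrary to the simple trend — F's small 2p subshell makes the incoming electron feel strong e⁻–e⁻ repulsion, so Cl actually releases more energy on gaining an electron.
Approximate values (kJ/mol): O 141, F 328, P 72, Cl 349, Sr 5.
So from lowest to highest: Sr < P < O < F < Cl.

Sr, P, O, F, Cl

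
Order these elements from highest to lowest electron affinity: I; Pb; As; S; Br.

Br > I > S > As > Pb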